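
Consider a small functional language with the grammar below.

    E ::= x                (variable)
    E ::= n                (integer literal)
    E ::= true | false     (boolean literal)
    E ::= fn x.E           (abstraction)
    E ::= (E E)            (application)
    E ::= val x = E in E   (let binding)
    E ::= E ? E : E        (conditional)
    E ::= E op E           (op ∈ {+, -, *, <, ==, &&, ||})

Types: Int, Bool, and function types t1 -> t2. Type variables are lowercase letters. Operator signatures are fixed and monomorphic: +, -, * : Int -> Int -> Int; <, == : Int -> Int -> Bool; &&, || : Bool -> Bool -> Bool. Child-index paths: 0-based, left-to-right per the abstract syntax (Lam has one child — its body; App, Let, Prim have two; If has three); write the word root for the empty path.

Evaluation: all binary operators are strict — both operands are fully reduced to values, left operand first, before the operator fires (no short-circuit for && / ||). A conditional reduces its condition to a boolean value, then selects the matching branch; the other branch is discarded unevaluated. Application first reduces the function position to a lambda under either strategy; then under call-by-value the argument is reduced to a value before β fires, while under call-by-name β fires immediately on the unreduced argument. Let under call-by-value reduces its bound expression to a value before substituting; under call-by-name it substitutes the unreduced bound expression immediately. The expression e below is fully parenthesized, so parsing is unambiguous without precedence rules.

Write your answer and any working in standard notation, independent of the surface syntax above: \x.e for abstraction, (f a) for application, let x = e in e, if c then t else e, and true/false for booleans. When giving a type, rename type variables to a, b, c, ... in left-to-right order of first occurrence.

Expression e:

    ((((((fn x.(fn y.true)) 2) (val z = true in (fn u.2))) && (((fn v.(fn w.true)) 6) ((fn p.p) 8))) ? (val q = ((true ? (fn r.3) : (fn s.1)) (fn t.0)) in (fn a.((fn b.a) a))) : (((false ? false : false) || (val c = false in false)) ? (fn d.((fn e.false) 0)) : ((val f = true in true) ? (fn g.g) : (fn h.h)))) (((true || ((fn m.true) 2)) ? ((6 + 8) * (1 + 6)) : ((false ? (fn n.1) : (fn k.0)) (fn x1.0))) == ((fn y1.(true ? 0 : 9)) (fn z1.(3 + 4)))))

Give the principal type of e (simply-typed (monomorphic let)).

Derivation:
\y._ : b -> Bool
\x._ : a -> b -> Bool
  unify a -> b -> Bool ~ Int -> c
  unify a ~ Int
  unify b -> Bool ~ c
_ _ : b -> Bool
let z : Bool
\u._ : d -> Int
  unify b -> Bool ~ (d -> Int) -> e
  unify b ~ d -> Int
  unify Bool ~ e
_ _ : Bool
  unify Bool ~ Bool
\w._ : g -> Bool
\v._ : f -> g -> Bool
  unify f -> g -> Bool ~ Int -> h
  unify f ~ Int
  unify g -> Bool ~ h
_ _ : g -> Bool
p : i
\p._ : i -> i
  unify i -> i ~ Int -> j
  unify i ~ Int
  unify Int ~ j
_ _ : Int
  unify g -> Bool ~ Int -> k
  unify g ~ Int
  unify Bool ~ k
_ _ : Bool
  unify Bool ~ Bool
  unify Bool ~ Bool
  unify Bool ~ Bool
\r._ : l -> Int
\s._ : m -> Int
  unify l -> Int ~ m -> Int
  unify l ~ m
  unify Int ~ Int
\t._ : n -> Int
  unify m -> Int ~ (n -> Int) -> o
  unify m ~ n -> Int
  unify Int ~ o
_ _ : Int
let q : Int
a : p
\b._ : q -> p
a : p
  unify q -> p ~ p -> r
  unify q ~ p
  unify p ~ r
_ _ : r
\a._ : r -> r
  unify Bool ~ Bool
  unify Bool ~ Bool
  unify Bool ~ Bool
let c : Bool
  unify Bool ~ Bool
  unify Bool ~ Bool
\e._ : t -> Bool
  unify t -> Bool ~ Int -> u
  unify t ~ Int
  unify Bool ~ u
_ _ : Bool
\d._ : s -> Bool
let f : Bool
  unify Bool ~ Bool
g : v
\g._ : v -> v
h : w
\h._ : w -> w
  unify v -> v ~ w -> w
  unify v ~ w
  unify w ~ w
  unify s -> Bool ~ w -> w
  unify s ~ w
  unify Bool ~ w
  unify r -> r ~ Bool -> Bool
  unify r ~ Bool
  unify Bool ~ Bool
  unify Bool ~ Bool
\m._ : x -> Bool
  unify x -> Bool ~ Int -> y
  unify x ~ Int
  unify Bool ~ y
_ _ : Bool
  unify Bool ~ Bool
  unify Bool ~ Bool
  unify Int ~ Int
  unify Int ~ Int
  unify Int ~ Int
  unify Int ~ Int
  unify Int ~ Int
  unify Int ~ Int
  unify Bool ~ Bool
\n._ : z -> Int
\k._ : t26 -> Int
  unify z -> Int ~ t26 -> Int
  unify z ~ t26
  unify Int ~ Int
\x1._ : t27 -> Int
  unify t26 -> Int ~ (t27 -> Int) -> t28
  unify t26 ~ t27 -> Int
  unify Int ~ t28
_ _ : Int
  unify Int ~ Int
  unify Int ~ Int
  unify Bool ~ Bool
  unify Int ~ Int
\y1._ : t29 -> Int
  unify Int ~ Int
  unify Int ~ Int
\z1._ : t30 -> Int
  unify t29 -> Int ~ (t30 -> Int) -> t31
  unify t29 ~ t30 -> Int
  unify Int ~ t31
_ _ : Int
  unify Int ~ Int
  unify Bool -> Bool ~ Bool -> t32
  unify Bool ~ Bool
  unify Bool ~ t32
_ _ : Bool

Answer: Bool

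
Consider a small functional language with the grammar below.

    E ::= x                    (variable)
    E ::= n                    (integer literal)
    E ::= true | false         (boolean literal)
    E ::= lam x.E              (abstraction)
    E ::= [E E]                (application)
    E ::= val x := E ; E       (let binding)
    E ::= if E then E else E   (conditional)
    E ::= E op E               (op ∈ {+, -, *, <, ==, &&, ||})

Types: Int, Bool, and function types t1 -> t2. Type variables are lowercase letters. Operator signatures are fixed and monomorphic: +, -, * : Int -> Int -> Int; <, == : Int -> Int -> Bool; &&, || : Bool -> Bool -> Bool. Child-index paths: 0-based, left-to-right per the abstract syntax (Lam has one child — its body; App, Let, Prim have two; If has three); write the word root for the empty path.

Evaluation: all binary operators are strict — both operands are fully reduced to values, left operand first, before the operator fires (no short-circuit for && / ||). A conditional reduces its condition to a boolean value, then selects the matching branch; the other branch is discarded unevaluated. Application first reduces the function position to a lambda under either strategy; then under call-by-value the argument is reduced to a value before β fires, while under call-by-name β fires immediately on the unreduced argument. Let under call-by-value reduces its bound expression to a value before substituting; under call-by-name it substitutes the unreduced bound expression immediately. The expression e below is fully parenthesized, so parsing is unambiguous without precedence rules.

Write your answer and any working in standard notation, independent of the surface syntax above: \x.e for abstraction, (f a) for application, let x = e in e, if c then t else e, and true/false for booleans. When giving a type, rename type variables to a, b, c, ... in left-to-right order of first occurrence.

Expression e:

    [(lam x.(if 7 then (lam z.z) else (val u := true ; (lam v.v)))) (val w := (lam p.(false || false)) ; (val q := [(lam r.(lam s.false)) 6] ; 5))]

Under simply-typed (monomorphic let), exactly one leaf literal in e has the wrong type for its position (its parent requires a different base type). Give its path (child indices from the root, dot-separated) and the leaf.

Answer: 0.0.0 : 7

Trace:
  unify Int ~ Bool
  FAIL: mismatch Int ~ Bool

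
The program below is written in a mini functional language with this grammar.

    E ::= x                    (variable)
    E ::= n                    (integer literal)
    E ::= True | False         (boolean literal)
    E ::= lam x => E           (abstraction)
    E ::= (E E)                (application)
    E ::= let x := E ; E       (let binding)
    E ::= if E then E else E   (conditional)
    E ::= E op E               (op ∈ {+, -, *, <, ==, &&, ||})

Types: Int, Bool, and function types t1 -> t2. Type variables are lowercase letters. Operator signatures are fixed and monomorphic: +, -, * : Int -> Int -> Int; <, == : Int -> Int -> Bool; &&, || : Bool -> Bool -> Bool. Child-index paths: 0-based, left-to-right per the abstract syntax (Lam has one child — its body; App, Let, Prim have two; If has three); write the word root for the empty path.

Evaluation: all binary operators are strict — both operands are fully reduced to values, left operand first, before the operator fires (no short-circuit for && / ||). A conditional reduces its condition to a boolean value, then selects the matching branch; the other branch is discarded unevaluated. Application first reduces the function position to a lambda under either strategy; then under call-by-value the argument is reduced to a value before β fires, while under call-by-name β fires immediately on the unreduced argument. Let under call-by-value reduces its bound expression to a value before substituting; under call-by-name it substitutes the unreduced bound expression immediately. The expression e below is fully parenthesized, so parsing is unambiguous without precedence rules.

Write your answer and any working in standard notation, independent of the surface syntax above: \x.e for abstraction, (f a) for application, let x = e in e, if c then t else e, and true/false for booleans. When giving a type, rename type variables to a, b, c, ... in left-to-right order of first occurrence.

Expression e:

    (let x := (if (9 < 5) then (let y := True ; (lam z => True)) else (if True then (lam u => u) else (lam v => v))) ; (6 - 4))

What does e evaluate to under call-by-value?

Derivation:
step 0: (let x = (if (9 < 5) then (let y = true in (\z.true)) else (if true then (\u.u) else (\v.v))) in (6 - 4))
step 1: [delta@0.0] (let x = (if false then (let y = true in (\z.true)) else (if true then (\u.u) else (\v.v))) in (6 - 4))
step 2: [if@0] (let x = (if true then (\u.u) else (\v.v)) in (6 - 4))
step 3: [if@0] (let x = (\u.u) in (6 - 4))
step 4: [let@root] (6 - 4)
step 5: [delta@root] 2

Answer: 2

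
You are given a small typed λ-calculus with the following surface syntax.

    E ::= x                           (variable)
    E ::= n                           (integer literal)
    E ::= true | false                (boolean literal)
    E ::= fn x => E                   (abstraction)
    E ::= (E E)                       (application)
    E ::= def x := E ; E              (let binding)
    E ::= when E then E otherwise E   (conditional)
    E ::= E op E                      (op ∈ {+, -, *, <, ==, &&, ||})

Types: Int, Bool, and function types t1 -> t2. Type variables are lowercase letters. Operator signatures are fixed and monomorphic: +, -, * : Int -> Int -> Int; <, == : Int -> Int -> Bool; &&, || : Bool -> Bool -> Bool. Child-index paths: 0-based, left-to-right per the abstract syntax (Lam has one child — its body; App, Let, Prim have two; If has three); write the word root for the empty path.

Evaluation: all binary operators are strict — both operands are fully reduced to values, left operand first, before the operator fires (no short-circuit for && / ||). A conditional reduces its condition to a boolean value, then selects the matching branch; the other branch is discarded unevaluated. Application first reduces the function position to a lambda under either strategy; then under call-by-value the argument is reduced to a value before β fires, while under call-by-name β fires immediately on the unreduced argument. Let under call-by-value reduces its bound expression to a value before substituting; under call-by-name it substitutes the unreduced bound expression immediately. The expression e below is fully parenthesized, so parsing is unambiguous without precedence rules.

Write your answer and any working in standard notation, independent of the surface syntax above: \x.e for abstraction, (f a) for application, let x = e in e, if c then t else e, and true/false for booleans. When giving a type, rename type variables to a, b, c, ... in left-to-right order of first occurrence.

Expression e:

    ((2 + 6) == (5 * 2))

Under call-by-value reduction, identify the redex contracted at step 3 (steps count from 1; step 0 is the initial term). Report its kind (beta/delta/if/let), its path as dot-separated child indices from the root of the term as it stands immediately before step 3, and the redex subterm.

Answer: delta at root : (8 == 10)

Derivation:
step 0: ((2 + 6) == (5 * 2))
step 1: [delta@0] (8 == (5 * 2))
step 2: [delta@1] (8 == 10)
step 3: [delta@root] false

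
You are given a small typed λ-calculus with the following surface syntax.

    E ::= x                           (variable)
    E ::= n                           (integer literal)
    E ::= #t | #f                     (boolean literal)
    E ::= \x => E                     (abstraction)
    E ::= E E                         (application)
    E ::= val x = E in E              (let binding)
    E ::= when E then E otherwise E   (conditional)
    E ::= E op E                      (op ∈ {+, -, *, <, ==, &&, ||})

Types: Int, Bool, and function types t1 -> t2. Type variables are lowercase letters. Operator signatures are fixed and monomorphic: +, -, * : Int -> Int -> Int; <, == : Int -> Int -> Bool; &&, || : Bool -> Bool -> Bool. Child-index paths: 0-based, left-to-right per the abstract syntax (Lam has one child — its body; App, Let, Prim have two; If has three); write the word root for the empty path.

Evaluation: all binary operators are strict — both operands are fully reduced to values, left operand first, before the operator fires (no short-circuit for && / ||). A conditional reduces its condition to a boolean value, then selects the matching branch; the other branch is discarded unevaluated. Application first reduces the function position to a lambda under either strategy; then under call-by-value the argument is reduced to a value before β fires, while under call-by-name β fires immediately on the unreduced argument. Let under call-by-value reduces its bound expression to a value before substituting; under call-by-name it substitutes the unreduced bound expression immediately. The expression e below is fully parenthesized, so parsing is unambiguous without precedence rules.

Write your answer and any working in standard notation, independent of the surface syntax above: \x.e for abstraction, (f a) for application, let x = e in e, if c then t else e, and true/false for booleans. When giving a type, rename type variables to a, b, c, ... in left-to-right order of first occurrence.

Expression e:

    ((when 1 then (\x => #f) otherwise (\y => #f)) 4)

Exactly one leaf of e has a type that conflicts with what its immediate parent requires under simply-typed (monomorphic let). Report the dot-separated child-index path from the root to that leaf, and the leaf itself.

Answer: 0.0 : 1

Trace:
  unify Int ~ Bool
  FAIL: mismatch Int ~ Bool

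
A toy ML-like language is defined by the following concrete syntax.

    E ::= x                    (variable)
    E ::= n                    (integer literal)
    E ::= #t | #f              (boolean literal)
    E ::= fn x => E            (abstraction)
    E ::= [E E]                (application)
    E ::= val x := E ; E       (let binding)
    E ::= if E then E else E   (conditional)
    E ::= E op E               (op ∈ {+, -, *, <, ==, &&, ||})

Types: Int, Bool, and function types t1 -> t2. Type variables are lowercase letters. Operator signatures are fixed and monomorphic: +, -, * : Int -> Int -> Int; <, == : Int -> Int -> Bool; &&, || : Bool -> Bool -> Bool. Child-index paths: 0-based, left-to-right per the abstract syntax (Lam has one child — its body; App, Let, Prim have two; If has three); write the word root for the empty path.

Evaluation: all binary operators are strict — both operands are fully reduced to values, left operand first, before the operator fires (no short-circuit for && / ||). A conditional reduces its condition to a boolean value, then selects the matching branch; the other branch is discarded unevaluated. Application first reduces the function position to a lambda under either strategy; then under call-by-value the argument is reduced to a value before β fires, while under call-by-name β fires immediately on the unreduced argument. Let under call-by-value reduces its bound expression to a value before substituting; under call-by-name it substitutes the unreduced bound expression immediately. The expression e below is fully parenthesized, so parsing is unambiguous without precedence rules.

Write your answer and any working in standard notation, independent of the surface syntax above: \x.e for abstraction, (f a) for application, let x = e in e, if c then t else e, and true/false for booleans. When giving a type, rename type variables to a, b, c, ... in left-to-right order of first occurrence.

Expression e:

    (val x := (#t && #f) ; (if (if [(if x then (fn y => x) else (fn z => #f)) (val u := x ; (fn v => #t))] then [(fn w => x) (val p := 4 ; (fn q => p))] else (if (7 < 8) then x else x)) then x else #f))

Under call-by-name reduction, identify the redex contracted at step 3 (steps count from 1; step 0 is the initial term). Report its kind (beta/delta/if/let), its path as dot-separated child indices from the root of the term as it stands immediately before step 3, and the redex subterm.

Trace:
step 0: (let x = (true && false) in (if (if ((if x then (\y.x) else (\z.false)) (let u = x in (\v.true))) then ((\w.x) (let p = 4 in (\q.p))) else (if (7 < 8) then x else x)) then x else false))
step 1: [let@root] (if (if ((if (true && false) then (\y.(true && false)) else (\z.false)) (let u = (true && false) in (\v.true))) then ((\w.(true && false)) (let p = 4 in (\q.p))) else (if (7 < 8) then (true && false) else (true && false))) then (true && false) else false)
step 2: [delta@0.0.0.0] (if (if ((if false then (\y.(true && false)) else (\z.false)) (let u = (true && false) in (\v.true))) then ((\w.(true && false)) (let p = 4 in (\q.p))) else (if (7 < 8) then (true && false) else (true && false))) then (true && false) else false)
step 3: [if@0.0.0] (if (if ((\z.false) (let u = (true && false) in (\v.true))) then ((\w.(true && false)) (let p = 4 in (\q.p))) else (if (7 < 8) then (true && false) else (true && false))) then (true && false) else false)

Answer: if at 0.0.0 : (if false then (\y.(true && false)) else (\z.false))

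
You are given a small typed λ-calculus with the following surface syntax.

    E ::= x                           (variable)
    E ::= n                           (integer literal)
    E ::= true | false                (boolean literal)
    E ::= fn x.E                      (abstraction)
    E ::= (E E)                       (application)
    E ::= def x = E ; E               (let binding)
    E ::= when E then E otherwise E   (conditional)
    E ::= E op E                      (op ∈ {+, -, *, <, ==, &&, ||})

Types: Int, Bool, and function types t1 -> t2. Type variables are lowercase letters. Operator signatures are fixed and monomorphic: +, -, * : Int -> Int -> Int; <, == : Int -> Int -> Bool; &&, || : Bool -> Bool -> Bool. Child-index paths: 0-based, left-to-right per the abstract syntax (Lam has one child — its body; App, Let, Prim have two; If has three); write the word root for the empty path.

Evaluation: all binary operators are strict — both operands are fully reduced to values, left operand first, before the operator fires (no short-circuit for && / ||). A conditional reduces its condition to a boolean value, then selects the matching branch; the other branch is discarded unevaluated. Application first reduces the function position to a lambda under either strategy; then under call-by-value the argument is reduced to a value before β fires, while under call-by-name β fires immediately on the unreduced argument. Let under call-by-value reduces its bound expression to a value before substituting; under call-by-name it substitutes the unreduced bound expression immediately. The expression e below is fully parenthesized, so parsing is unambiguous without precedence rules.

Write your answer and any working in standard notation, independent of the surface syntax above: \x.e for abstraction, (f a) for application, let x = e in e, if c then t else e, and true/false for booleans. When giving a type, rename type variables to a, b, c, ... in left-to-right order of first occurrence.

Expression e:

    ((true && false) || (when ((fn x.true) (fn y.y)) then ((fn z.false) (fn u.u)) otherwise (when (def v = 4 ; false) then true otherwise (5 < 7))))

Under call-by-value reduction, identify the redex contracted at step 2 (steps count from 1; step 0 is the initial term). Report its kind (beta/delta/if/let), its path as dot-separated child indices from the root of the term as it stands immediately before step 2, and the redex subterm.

Derivation:
step 0: ((true && false) || (if ((\x.true) (\y.y)) then ((\z.false) (\u.u)) else (if (let v = 4 in false) then true else (5 < 7))))
step 1: [delta@0] (false || (if ((\x.true) (\y.y)) then ((\z.false) (\u.u)) else (if (let v = 4 in false) then true else (5 < 7))))
step 2: [beta@1.0] (false || (if true then ((\z.false) (\u.u)) else (if (let v = 4 in false) then true else (5 < 7))))

Answer: beta at 1.0 : ((\x.true) (\y.y))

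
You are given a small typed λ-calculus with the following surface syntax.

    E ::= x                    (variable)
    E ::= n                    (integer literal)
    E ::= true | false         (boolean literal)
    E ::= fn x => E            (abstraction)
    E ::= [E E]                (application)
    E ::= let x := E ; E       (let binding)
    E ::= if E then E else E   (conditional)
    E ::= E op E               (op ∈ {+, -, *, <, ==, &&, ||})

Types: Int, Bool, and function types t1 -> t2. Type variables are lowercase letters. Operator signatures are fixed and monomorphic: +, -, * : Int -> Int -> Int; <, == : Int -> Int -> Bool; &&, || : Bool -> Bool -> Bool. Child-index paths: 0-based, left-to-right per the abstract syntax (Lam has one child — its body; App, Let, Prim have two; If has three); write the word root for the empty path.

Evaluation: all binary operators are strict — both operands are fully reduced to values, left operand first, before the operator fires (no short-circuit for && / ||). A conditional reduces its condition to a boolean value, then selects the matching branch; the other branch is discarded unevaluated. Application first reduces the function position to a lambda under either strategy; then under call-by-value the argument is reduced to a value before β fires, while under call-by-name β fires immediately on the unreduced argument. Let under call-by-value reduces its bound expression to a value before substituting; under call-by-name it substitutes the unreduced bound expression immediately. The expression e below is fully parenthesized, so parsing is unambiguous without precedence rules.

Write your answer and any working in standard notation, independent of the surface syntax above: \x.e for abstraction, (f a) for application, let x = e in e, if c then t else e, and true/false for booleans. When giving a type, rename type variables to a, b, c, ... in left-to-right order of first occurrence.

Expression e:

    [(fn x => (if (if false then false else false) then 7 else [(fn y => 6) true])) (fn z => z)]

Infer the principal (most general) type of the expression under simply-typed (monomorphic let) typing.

Trace:
  unify Bool ~ Bool
  unify Bool ~ Bool
  unify Bool ~ Bool
\y._ : b -> Int
  unify b -> Int ~ Bool -> c
  unify b ~ Bool
  unify Int ~ c
_ _ : Int
  unify Int ~ Int
\x._ : a -> Int
z : d
\z._ : d -> d
  unify a -> Int ~ (d -> d) -> e
  unify a ~ d -> d
  unify Int ~ e
_ _ : Int

Answer: Int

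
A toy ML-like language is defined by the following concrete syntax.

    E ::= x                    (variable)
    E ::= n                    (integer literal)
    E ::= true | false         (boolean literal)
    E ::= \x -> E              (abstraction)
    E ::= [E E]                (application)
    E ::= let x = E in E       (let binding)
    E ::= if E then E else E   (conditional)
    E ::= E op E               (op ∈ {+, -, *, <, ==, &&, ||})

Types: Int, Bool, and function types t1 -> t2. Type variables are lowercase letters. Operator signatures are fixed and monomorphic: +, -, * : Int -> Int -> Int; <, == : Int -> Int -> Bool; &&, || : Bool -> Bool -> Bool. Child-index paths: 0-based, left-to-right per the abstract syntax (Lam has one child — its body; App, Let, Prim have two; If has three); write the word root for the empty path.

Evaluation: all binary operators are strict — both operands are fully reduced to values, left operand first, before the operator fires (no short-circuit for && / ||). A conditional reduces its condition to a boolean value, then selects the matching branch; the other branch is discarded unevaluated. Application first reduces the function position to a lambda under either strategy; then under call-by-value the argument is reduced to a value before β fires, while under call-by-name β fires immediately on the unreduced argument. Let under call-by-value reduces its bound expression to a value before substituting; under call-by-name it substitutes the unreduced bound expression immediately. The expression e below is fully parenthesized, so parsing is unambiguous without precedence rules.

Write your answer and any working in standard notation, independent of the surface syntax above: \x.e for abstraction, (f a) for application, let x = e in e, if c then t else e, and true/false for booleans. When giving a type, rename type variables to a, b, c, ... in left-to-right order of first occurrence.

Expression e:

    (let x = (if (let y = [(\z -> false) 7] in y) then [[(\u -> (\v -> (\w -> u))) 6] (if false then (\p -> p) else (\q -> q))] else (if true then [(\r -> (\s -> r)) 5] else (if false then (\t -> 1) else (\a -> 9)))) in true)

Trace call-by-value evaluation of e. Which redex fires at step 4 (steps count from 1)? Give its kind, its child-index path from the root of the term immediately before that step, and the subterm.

Working:
step 0: (let x = (if (let y = ((\z.false) 7) in y) then (((\u.(\v.(\w.u))) 6) (if false then (\p.p) else (\q.q))) else (if true then ((\r.(\s.r)) 5) else (if false then (\t.1) else (\a.9)))) in true)
step 1: [beta@0.0.0] (let x = (if (let y = false in y) then (((\u.(\v.(\w.u))) 6) (if false then (\p.p) else (\q.q))) else (if true then ((\r.(\s.r)) 5) else (if false then (\t.1) else (\a.9)))) in true)
step 2: [let@0.0] (let x = (if false then (((\u.(\v.(\w.u))) 6) (if false then (\p.p) else (\q.q))) else (if true then ((\r.(\s.r)) 5) else (if false then (\t.1) else (\a.9)))) in true)
step 3: [if@0] (let x = (if true then ((\r.(\s.r)) 5) else (if false then (\t.1) else (\a.9))) in true)
step 4: [if@0] (let x = ((\r.(\s.r)) 5) in true)

Answer: if at 0 : (if true then ((\r.(\s.r)) 5) else (if false then (\t.1) else (\a.9)))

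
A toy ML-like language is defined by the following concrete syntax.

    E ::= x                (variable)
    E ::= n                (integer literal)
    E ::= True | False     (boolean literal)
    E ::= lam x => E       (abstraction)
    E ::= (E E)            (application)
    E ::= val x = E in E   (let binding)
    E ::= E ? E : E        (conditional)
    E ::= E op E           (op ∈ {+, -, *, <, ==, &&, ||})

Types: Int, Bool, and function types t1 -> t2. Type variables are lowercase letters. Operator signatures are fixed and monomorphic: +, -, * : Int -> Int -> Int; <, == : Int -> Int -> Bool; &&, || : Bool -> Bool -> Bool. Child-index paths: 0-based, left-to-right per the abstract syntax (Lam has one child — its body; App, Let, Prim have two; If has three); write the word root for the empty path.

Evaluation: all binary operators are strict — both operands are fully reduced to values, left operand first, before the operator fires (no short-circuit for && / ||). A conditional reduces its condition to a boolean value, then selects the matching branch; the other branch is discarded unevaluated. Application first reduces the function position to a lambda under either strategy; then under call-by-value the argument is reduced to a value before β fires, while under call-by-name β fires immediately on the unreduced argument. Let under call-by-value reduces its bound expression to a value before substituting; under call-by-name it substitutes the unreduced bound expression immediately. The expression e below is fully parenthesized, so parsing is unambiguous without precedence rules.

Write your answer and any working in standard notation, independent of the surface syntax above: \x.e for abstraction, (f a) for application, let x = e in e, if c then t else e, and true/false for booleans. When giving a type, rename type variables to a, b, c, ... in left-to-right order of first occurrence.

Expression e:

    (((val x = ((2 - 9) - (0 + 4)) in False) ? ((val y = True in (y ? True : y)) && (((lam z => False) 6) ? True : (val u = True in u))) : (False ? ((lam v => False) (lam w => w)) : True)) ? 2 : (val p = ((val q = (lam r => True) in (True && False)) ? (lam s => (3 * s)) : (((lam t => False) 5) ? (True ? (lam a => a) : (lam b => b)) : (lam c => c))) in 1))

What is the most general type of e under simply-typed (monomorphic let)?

Answer: Int

Derivation:
  unify Int ~ Int
  unify Int ~ Int
  unify Int ~ Int
  unify Int ~ Int
  unify Int ~ Int
  unify Int ~ Int
let x : Int
  unify Bool ~ Bool
let y : Bool
y : Bool
  unify Bool ~ Bool
y : Bool
  unify Bool ~ Bool
  unify Bool ~ Bool
\z._ : a -> Bool
  unify a -> Bool ~ Int -> b
  unify a ~ Int
  unify Bool ~ b
_ _ : Bool
  unify Bool ~ Bool
let u : Bool
u : Bool
  unify Bool ~ Bool
  unify Bool ~ Bool
  unify Bool ~ Bool
\v._ : c -> Bool
w : d
\w._ : d -> d
  unify c -> Bool ~ (d -> d) -> e
  unify c ~ d -> d
  unify Bool ~ e
_ _ : Bool
  unify Bool ~ Bool
  unify Bool ~ Bool
  unify Bool ~ Bool
\r._ : f -> Bool
let q : f -> Bool
  unify Bool ~ Bool
  unify Bool ~ Bool
  unify Bool ~ Bool
  unify Int ~ Int
s : g
  unify g ~ Int
\s._ : Int -> Int
\t._ : h -> Bool
  unify h -> Bool ~ Int -> i
  unify h ~ Int
  unify Bool ~ i
_ _ : Bool
  unify Bool ~ Bool
  unify Bool ~ Bool
a : j
\a._ : j -> j
b : k
\b._ : k -> k
  unify j -> j ~ k -> k
  unify j ~ k
  unify k ~ k
c : l
\c._ : l -> l
  unify k -> k ~ l -> l
  unify k ~ l
  unify l ~ l
  unify Int -> Int ~ l -> l
  unify Int ~ l
  unify Int ~ Int
let p : Int -> Int
  unify Int ~ Int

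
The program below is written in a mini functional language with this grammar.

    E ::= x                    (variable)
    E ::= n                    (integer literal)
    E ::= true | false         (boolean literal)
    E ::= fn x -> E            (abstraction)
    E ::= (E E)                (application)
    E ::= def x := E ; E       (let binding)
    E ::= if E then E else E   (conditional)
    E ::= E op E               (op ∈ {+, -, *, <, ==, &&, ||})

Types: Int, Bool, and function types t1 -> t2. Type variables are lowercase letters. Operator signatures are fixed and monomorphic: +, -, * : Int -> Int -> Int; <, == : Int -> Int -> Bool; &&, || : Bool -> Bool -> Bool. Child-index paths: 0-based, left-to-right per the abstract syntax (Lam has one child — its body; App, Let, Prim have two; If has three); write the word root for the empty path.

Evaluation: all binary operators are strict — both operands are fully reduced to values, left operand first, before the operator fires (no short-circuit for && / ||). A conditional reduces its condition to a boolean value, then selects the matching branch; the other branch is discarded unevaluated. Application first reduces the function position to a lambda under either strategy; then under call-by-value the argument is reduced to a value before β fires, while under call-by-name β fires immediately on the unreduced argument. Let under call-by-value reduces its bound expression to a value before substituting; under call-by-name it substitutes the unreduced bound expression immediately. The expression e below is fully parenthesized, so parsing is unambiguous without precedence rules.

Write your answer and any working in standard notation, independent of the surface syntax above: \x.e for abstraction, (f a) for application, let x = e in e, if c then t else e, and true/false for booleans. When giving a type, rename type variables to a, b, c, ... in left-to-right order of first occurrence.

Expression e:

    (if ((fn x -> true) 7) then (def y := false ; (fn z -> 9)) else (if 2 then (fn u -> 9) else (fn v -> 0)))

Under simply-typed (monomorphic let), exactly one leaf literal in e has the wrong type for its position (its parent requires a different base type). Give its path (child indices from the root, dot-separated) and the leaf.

Trace:
\x._ : a -> Bool
  unify a -> Bool ~ Int -> b
  unify a ~ Int
  unify Bool ~ b
_ _ : Bool
  unify Bool ~ Bool
let y : Bool
\z._ : c -> Int
  unify Int ~ Bool
  FAIL: mismatch Int ~ Bool

Answer: 2.0 : 2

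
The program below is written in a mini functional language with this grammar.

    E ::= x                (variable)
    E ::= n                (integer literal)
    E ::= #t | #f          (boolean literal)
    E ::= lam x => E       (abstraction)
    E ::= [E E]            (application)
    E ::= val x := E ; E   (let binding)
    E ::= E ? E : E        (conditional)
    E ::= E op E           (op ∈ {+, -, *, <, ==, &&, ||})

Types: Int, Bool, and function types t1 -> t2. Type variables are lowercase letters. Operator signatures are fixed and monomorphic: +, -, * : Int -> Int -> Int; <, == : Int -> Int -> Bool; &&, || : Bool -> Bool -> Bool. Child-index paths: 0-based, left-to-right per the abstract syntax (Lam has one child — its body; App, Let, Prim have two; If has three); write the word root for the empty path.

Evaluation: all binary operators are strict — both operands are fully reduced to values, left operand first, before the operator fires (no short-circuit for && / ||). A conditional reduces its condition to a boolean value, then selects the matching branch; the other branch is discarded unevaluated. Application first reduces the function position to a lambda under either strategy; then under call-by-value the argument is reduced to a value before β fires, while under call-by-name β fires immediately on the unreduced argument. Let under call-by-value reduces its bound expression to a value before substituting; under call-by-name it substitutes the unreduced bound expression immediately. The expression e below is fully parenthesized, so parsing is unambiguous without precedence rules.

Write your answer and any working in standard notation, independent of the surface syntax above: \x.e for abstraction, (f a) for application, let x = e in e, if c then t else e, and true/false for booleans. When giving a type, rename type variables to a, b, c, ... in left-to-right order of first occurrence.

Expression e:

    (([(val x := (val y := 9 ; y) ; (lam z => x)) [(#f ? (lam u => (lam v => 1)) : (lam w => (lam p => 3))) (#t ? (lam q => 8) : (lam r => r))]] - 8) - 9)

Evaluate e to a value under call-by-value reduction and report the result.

Trace:
step 0: ((((let x = (let y = 9 in y) in (\z.x)) ((if false then (\u.(\v.1)) else (\w.(\p.3))) (if true then (\q.8) else (\r.r)))) - 8) - 9)
step 1: [let@0.0.0.0] ((((let x = 9 in (\z.x)) ((if false then (\u.(\v.1)) else (\w.(\p.3))) (if true then (\q.8) else (\r.r)))) - 8) - 9)
step 2: [let@0.0.0] ((((\z.9) ((if false then (\u.(\v.1)) else (\w.(\p.3))) (if true then (\q.8) else (\r.r)))) - 8) - 9)
step 3: [if@0.0.1.0] ((((\z.9) ((\w.(\p.3)) (if true then (\q.8) else (\r.r)))) - 8) - 9)
step 4: [if@0.0.1.1] ((((\z.9) ((\w.(\p.3)) (\q.8))) - 8) - 9)
step 5: [beta@0.0.1] ((((\z.9) (\p.3)) - 8) - 9)
step 6: [beta@0.0] ((9 - 8) - 9)
step 7: [delta@0] (1 - 9)
step 8: [delta@root] -8

Answer: -8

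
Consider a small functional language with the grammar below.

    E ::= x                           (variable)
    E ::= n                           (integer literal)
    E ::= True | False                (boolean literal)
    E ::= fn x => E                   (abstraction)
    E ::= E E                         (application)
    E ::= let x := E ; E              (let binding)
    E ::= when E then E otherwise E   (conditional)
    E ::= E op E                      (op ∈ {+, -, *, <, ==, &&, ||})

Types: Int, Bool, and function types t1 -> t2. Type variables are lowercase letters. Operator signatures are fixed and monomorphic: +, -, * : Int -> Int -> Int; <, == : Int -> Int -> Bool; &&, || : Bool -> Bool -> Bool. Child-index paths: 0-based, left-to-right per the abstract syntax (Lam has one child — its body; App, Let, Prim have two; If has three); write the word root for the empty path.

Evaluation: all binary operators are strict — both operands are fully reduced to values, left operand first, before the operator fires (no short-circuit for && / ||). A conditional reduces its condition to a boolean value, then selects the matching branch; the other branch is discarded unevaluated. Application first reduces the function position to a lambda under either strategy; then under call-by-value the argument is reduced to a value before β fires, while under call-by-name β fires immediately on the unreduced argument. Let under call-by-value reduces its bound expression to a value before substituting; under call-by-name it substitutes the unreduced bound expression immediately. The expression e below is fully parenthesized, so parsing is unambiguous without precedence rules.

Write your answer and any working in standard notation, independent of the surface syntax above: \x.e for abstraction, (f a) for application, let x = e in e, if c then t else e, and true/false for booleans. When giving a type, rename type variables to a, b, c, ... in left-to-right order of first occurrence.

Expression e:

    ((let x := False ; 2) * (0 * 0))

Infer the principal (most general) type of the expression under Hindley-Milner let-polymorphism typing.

Derivation:
let x : Bool
  unify Int ~ Int
  unify Int ~ Int
  unify Int ~ Int
  unify Int ~ Int

Answer: Int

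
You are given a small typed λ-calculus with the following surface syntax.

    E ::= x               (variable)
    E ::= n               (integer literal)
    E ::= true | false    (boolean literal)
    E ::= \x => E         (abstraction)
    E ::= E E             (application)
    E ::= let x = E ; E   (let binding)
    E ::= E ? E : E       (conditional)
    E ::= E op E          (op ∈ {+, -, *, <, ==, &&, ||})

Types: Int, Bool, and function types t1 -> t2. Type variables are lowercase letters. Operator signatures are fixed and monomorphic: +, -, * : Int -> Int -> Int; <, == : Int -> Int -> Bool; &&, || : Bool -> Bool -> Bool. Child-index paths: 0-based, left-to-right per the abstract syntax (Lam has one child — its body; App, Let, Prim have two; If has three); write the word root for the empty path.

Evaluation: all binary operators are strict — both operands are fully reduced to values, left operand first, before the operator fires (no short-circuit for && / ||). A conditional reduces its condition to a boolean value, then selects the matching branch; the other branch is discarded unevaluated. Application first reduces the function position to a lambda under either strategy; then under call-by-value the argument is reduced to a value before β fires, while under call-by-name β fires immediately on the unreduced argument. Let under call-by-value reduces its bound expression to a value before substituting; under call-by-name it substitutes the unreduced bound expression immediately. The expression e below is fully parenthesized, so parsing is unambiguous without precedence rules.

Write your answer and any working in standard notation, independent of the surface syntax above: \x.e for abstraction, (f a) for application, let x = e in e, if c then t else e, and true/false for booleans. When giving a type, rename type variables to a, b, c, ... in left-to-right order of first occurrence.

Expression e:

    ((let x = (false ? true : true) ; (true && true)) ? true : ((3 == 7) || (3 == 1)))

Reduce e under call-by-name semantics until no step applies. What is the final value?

Answer: true

Working:
step 0: (if (let x = (if false then true else true) in (true && true)) then true else ((3 == 7) || (3 == 1)))
step 1: [let@0] (if (true && true) then true else ((3 == 7) || (3 == 1)))
step 2: [delta@0] (if true then true else ((3 == 7) || (3 == 1)))
step 3: [if@root] true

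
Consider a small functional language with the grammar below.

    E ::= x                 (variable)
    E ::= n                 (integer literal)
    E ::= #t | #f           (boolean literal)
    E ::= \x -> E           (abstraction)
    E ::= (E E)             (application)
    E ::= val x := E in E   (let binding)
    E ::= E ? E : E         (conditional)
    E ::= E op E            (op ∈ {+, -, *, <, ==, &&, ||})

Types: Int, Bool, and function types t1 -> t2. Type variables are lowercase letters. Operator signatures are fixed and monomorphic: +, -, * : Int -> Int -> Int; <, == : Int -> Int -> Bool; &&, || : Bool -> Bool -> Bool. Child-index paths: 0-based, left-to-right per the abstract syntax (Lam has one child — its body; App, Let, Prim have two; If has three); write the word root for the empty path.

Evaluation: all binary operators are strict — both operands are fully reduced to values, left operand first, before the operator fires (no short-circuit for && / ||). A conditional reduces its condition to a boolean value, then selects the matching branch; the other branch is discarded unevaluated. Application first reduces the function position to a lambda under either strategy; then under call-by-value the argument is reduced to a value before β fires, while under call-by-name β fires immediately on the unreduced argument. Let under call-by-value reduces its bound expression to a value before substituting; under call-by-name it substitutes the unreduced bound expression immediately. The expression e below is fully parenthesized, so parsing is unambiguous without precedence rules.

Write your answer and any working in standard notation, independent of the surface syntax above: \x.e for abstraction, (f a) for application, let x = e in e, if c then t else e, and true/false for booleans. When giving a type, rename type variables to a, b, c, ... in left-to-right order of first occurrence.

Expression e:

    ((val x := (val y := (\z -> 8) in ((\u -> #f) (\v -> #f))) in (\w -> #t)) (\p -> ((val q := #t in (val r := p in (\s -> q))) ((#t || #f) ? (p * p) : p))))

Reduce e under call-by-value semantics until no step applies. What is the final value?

Answer: true

Working:
step 0: ((let x = (let y = (\z.8) in ((\u.false) (\v.false))) in (\w.true)) (\p.((let q = true in (let r = p in (\s.q))) (if (true || false) then (p * p) else p))))
step 1: [let@0.0] ((let x = ((\u.false) (\v.false)) in (\w.true)) (\p.((let q = true in (let r = p in (\s.q))) (if (true || false) then (p * p) else p))))
step 2: [beta@0.0] ((let x = false in (\w.true)) (\p.((let q = true in (let r = p in (\s.q))) (if (true || false) then (p * p) else p))))
step 3: [let@0] ((\w.true) (\p.((let q = true in (let r = p in (\s.q))) (if (true || false) then (p * p) else p))))
step 4: [beta@root] true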